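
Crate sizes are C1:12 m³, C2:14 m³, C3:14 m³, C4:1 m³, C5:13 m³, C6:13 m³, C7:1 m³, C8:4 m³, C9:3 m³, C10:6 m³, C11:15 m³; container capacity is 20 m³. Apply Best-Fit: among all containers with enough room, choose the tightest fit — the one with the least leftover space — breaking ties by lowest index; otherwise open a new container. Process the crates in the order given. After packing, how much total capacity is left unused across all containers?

container 1: place C1 (12 m³), 8 m³ left
container 2: place C2 (14 m³), 6 m³ left
container 3: place C3 (14 m³), 6 m³ left
container 2: place C4 (1 m³), 5 m³ left
container 4: place C5 (13 m³), 7 m³ left
container 5: place C6 (13 m³), 7 m³ left
container 2: place C7 (1 m³), 4 m³ left
container 2: place C8 (4 m³), 0 m³ left
container 3: place C9 (3 m³), 3 m³ left
container 4: place C10 (6 m³), 1 m³ left
container 6: place C11 (15 m³), 5 m³ left
6 containers × 20 m³ = 120 m³; used 96 m³; unused 24 m³.

24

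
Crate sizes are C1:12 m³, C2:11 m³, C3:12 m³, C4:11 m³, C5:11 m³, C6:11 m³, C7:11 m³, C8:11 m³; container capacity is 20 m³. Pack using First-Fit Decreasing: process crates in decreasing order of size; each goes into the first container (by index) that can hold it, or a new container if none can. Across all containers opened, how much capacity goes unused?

Sorted descending: 12, 12, 11, 11, 11, 11, 11, 11.
container 1: place 12 m³, 8 m³ left
container 2: place 12 m³, 8 m³ left
container 3: place 11 m³, 9 m³ left
container 4: place 11 m³, 9 m³ left
container 5: place 11 m³, 9 m³ left
container 6: place 11 m³, 9 m³ left
container 7: place 11 m³, 9 m³ left
container 8: place 11 m³, 9 m³ left
8 containers × 20 m³ = 160 m³; used 90 m³; unused 70 m³.

70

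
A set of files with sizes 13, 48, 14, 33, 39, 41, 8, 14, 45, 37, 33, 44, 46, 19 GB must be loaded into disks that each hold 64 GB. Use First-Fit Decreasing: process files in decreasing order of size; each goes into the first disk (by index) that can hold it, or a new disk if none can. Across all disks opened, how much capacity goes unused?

142

Sorted descending: 48, 46, 45, 44, 41, 39, 37, 33, 33, 19, 14, 14, 13, 8.
Put 48 GB in disk 1; 16 GB remain.
Put 46 GB in disk 2; 18 GB remain.
Put 45 GB in disk 3; 19 GB remain.
Put 44 GB in disk 4; 20 GB remain.
Put 41 GB in disk 5; 23 GB remain.
Put 39 GB in disk 6; 25 GB remain.
Put 37 GB in disk 7; 27 GB remain.
Put 33 GB in disk 8; 31 GB remain.
Put 33 GB in disk 9; 31 GB remain.
Put 19 GB in disk 3; 0 GB remain.
Put 14 GB in disk 1; 2 GB remain.
Put 14 GB in disk 2; 4 GB remain.
Put 13 GB in disk 4; 7 GB remain.
Put 8 GB in disk 5; 15 GB remain.
9 disks × 64 GB = 576 GB; used 434 GB; unused 142 GB.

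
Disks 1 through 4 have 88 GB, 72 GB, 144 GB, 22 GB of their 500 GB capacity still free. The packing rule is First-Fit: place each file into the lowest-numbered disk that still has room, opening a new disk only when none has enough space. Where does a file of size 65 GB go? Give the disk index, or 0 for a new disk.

1

Disks with room: disk 1 (88 GB), disk 2 (72 GB), disk 3 (144 GB).
The first with room is disk 1.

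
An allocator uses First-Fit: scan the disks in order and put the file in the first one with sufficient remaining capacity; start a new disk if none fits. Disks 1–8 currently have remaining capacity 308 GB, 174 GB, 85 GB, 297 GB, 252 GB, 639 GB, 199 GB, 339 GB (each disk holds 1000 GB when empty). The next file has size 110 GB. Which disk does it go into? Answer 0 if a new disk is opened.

1

Disks with room: disk 1 (308 GB), disk 2 (174 GB), disk 4 (297 GB), disk 5 (252 GB), disk 6 (639 GB), disk 7 (199 GB), disk 8 (339 GB).
The first with room is disk 1.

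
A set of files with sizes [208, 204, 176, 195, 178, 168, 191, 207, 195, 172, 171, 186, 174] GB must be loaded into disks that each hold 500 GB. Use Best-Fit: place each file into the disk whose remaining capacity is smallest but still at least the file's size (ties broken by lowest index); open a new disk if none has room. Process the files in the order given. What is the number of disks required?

disk 1: place 208 GB, 292 GB left
disk 1: place 204 GB, 88 GB left
disk 2: place 176 GB, 324 GB left
disk 2: place 195 GB, 129 GB left
disk 3: place 178 GB, 322 GB left
disk 3: place 168 GB, 154 GB left
disk 4: place 191 GB, 309 GB left
disk 4: place 207 GB, 102 GB left
disk 5: place 195 GB, 305 GB left
disk 5: place 172 GB, 133 GB left
disk 6: place 171 GB, 329 GB left
disk 6: place 186 GB, 143 GB left
disk 7: place 174 GB, 326 GB left

7 disks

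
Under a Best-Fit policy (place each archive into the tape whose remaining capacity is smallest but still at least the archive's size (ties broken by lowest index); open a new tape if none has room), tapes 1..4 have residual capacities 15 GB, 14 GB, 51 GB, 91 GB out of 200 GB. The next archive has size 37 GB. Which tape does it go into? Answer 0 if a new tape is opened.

3

Tapes with room: tape 3 (51 GB), tape 4 (91 GB).
Tightest fit is tape 3 with 51 GB free.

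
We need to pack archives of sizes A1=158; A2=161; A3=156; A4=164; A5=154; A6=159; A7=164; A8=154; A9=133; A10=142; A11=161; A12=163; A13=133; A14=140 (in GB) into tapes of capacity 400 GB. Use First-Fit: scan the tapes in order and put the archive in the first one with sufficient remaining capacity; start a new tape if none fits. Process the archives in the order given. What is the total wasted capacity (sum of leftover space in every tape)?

A1 (158 GB) → tape 1 (remaining 242 GB)
A2 (161 GB) → tape 1 (remaining 81 GB)
A3 (156 GB) → tape 2 (remaining 244 GB)
A4 (164 GB) → tape 2 (remaining 80 GB)
A5 (154 GB) → tape 3 (remaining 246 GB)
A6 (159 GB) → tape 3 (remaining 87 GB)
A7 (164 GB) → tape 4 (remaining 236 GB)
A8 (154 GB) → tape 4 (remaining 82 GB)
A9 (133 GB) → tape 5 (remaining 267 GB)
A10 (142 GB) → tape 5 (remaining 125 GB)
A11 (161 GB) → tape 6 (remaining 239 GB)
A12 (163 GB) → tape 6 (remaining 76 GB)
A13 (133 GB) → tape 7 (remaining 267 GB)
A14 (140 GB) → tape 7 (remaining 127 GB)
7 tapes × 400 GB = 2800 GB; used 2142 GB; unused 658 GB.

658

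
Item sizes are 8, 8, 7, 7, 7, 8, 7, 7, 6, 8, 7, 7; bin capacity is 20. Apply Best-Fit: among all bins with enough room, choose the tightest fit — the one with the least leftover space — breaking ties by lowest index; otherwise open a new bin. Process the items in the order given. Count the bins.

Put 8 in bin 1; 12 remain.
Put 8 in bin 1; 4 remain.
Put 7 in bin 2; 13 remain.
Put 7 in bin 2; 6 remain.
Put 7 in bin 3; 13 remain.
Put 8 in bin 3; 5 remain.
Put 7 in bin 4; 13 remain.
Put 7 in bin 4; 6 remain.
Put 6 in bin 2; 0 remain.
Put 8 in bin 5; 12 remain.
Put 7 in bin 5; 5 remain.
Put 7 in bin 6; 13 remain.

6 bins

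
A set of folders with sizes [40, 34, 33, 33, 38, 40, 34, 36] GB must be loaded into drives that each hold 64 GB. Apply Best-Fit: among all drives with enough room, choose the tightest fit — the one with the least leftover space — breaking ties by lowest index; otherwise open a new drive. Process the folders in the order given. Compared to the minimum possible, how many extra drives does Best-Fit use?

Best-Fit: [40] [34] [33] [33] [38] [40] [34] [36] → 8 drives.
8 folders exceed 32 GB (half the capacity), and no two of those can share a drive, so at least 8 drives are needed.
So 8 is already optimal.

0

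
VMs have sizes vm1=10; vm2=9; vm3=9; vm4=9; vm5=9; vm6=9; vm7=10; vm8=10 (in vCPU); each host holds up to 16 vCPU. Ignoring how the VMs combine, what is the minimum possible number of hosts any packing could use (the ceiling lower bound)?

Total size = 10 + 9 + 9 + 9 + 9 + 9 + 10 + 10 = 75 vCPU.
⌈75 / 16⌉ = 5.

5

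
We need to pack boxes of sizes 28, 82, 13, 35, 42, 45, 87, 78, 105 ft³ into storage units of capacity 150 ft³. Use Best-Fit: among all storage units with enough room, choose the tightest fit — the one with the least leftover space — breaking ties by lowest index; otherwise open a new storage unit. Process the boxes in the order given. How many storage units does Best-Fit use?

5

Put 28 ft³ in storage unit 1; 122 ft³ remain.
Put 82 ft³ in storage unit 1; 40 ft³ remain.
Put 13 ft³ in storage unit 1; 27 ft³ remain.
Put 35 ft³ in storage unit 2; 115 ft³ remain.
Put 42 ft³ in storage unit 2; 73 ft³ remain.
Put 45 ft³ in storage unit 2; 28 ft³ remain.
Put 87 ft³ in storage unit 3; 63 ft³ remain.
Put 78 ft³ in storage unit 4; 72 ft³ remain.
Put 105 ft³ in storage unit 5; 45 ft³ remain.
Final storage units: [28,82,13] [35,42,45] [87] [78] [105].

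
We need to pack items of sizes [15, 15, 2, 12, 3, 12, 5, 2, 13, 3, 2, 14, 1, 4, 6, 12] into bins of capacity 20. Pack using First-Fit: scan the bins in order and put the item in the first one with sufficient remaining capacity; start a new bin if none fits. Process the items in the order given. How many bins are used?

bin 1: place 15, 5 left
bin 2: place 15, 5 left
bin 1: place 2, 3 left
bin 3: place 12, 8 left
bin 1: place 3, 0 left
bin 4: place 12, 8 left
bin 2: place 5, 0 left
bin 3: place 2, 6 left
bin 5: place 13, 7 left
bin 3: place 3, 3 left
bin 3: place 2, 1 left
bin 6: place 14, 6 left
bin 3: place 1, 0 left
bin 4: place 4, 4 left
bin 5: place 6, 1 left
bin 7: place 12, 8 left

7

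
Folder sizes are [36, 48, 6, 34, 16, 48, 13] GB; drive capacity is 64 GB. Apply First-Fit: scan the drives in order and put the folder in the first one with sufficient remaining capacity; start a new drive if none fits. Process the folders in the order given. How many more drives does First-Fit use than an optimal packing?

First-Fit: [36,6,16] [48,13] [34] [48] → 4 drives.
Total size 201 GB; any packing needs at least ⌈201/64⌉ = 4 drives.
So 4 is already optimal.

0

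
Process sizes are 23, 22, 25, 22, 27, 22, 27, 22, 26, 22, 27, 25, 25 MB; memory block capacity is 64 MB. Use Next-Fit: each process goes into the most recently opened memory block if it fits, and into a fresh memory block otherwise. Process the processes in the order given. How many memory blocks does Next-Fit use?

23 MB → memory block 1 (remaining 41 MB)
22 MB → memory block 1 (remaining 19 MB)
25 MB → memory block 2 (remaining 39 MB)
22 MB → memory block 2 (remaining 17 MB)
27 MB → memory block 3 (remaining 37 MB)
22 MB → memory block 3 (remaining 15 MB)
27 MB → memory block 4 (remaining 37 MB)
22 MB → memory block 4 (remaining 15 MB)
26 MB → memory block 5 (remaining 38 MB)
22 MB → memory block 5 (remaining 16 MB)
27 MB → memory block 6 (remaining 37 MB)
25 MB → memory block 6 (remaining 12 MB)
25 MB → memory block 7 (remaining 39 MB)
Final memory blocks: [23,22] [25,22] [27,22] [27,22] [26,22] [27,25] [25].

7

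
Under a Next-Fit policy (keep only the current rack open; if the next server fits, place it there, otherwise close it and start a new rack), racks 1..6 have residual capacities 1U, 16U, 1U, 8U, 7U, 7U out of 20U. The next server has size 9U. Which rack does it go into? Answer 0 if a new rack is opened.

0

Next-Fit only looks at rack 6, which has 7U free.
9U does not fit, so a new rack is opened.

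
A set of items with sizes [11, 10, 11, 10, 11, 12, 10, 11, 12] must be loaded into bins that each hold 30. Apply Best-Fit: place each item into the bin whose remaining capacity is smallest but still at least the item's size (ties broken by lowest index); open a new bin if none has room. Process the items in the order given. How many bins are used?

5 bins

11 → bin 1 (remaining 19)
10 → bin 1 (remaining 9)
11 → bin 2 (remaining 19)
10 → bin 2 (remaining 9)
11 → bin 3 (remaining 19)
12 → bin 3 (remaining 7)
10 → bin 4 (remaining 20)
11 → bin 4 (remaining 9)
12 → bin 5 (remaining 18)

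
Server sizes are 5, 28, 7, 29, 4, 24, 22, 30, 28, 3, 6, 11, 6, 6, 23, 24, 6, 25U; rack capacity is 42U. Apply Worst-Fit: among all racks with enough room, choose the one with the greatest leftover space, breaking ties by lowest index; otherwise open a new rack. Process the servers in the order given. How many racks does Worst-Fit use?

9 racks

Put 5U in rack 1; 37U remain.
Put 28U in rack 1; 9U remain.
Put 7U in rack 1; 2U remain.
Put 29U in rack 2; 13U remain.
Put 4U in rack 2; 9U remain.
Put 24U in rack 3; 18U remain.
Put 22U in rack 4; 20U remain.
Put 30U in rack 5; 12U remain.
Put 28U in rack 6; 14U remain.
Put 3U in rack 4; 17U remain.
Put 6U in rack 3; 12U remain.
Put 11U in rack 4; 6U remain.
Put 6U in rack 6; 8U remain.
Put 6U in rack 3; 6U remain.
Put 23U in rack 7; 19U remain.
Put 24U in rack 8; 18U remain.
Put 6U in rack 7; 13U remain.
Put 25U in rack 9; 17U remain.
Final racks: [5,28,7] [29,4] [24,6,6] [22,3,11] [30] [28,6] [23,6] [24] [25].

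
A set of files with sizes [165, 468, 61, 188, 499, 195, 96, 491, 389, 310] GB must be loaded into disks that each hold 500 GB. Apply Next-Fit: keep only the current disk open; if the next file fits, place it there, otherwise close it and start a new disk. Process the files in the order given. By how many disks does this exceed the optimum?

2

Next-Fit: [165] [468] [61,188] [499] [195,96] [491] [389] [310] → 8 disks.
Total size 2862 GB; any packing needs at least ⌈2862/500⌉ = 6 disks.
An optimal packing achieves that bound: [499] [491] [468] [389,96] [310,188] [195,165,61] → 6 disks.
Excess: 8 − 6 = 2.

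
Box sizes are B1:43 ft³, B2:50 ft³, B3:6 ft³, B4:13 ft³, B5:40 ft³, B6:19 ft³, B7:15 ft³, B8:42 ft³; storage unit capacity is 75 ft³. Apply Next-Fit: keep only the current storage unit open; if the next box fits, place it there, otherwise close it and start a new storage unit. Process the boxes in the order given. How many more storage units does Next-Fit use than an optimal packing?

Next-Fit: [43] [50,6,13] [40,19,15] [42] → 4 storage units.
Total size 228 ft³; any packing needs at least ⌈228/75⌉ = 4 storage units.
So 4 is already optimal.

0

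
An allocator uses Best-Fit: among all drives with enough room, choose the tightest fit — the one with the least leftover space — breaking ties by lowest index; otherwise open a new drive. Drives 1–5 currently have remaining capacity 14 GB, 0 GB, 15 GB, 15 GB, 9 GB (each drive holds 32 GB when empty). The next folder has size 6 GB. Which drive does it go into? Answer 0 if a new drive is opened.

5

Drives with room: drive 1 (14 GB), drive 3 (15 GB), drive 4 (15 GB), drive 5 (9 GB).
Tightest fit is drive 5 with 9 GB free.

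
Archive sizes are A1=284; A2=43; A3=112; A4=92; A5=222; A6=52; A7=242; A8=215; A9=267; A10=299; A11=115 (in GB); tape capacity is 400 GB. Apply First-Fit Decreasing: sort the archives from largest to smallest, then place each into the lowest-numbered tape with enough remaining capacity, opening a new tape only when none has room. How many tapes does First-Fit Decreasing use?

Sorted descending: 299, 284, 267, 242, 222, 215, 115, 112, 92, 52, 43.
299 GB → tape 1 (remaining 101 GB)
284 GB → tape 2 (remaining 116 GB)
267 GB → tape 3 (remaining 133 GB)
242 GB → tape 4 (remaining 158 GB)
222 GB → tape 5 (remaining 178 GB)
215 GB → tape 6 (remaining 185 GB)
115 GB → tape 2 (remaining 1 GB)
112 GB → tape 3 (remaining 21 GB)
92 GB → tape 1 (remaining 9 GB)
52 GB → tape 4 (remaining 106 GB)
43 GB → tape 4 (remaining 63 GB)
Final tapes: [299,92] [284,115] [267,112] [242,52,43] [222] [215].

6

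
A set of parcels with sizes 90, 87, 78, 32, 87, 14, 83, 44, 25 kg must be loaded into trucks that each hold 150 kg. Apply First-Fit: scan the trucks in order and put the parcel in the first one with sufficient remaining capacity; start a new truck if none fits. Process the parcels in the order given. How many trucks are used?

Put 90 kg in truck 1; 60 kg remain.
Put 87 kg in truck 2; 63 kg remain.
Put 78 kg in truck 3; 72 kg remain.
Put 32 kg in truck 1; 28 kg remain.
Put 87 kg in truck 4; 63 kg remain.
Put 14 kg in truck 1; 14 kg remain.
Put 83 kg in truck 5; 67 kg remain.
Put 44 kg in truck 2; 19 kg remain.
Put 25 kg in truck 3; 47 kg remain.
Final trucks: [90,32,14] [87,44] [78,25] [87] [83].

5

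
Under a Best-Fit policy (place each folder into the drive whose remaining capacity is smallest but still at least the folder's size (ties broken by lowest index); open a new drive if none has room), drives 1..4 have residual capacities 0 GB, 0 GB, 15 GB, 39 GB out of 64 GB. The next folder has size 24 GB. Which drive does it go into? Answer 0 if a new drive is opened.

4

Drives with room: drive 4 (39 GB).
Tightest fit is drive 4 with 39 GB free.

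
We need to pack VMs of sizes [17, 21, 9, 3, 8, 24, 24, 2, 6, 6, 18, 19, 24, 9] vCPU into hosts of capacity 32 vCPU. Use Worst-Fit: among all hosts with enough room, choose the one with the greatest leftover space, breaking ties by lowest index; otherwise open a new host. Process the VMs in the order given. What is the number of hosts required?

7

17 vCPU → host 1 (remaining 15 vCPU)
21 vCPU → host 2 (remaining 11 vCPU)
9 vCPU → host 1 (remaining 6 vCPU)
3 vCPU → host 2 (remaining 8 vCPU)
8 vCPU → host 2 (remaining 0 vCPU)
24 vCPU → host 3 (remaining 8 vCPU)
24 vCPU → host 4 (remaining 8 vCPU)
2 vCPU → host 3 (remaining 6 vCPU)
6 vCPU → host 4 (remaining 2 vCPU)
6 vCPU → host 1 (remaining 0 vCPU)
18 vCPU → host 5 (remaining 14 vCPU)
19 vCPU → host 6 (remaining 13 vCPU)
24 vCPU → host 7 (remaining 8 vCPU)
9 vCPU → host 5 (remaining 5 vCPU)
Final hosts: [17,9,6] [21,3,8] [24,2] [24,6] [18,9] [19] [24].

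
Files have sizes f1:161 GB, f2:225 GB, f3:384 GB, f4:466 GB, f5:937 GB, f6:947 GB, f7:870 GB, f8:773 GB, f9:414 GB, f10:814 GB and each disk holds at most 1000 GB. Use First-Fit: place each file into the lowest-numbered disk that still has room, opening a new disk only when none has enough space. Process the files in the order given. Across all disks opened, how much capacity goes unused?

1009

f1 (161 GB) → disk 1 (remaining 839 GB)
f2 (225 GB) → disk 1 (remaining 614 GB)
f3 (384 GB) → disk 1 (remaining 230 GB)
f4 (466 GB) → disk 2 (remaining 534 GB)
f5 (937 GB) → disk 3 (remaining 63 GB)
f6 (947 GB) → disk 4 (remaining 53 GB)
f7 (870 GB) → disk 5 (remaining 130 GB)
f8 (773 GB) → disk 6 (remaining 227 GB)
f9 (414 GB) → disk 2 (remaining 120 GB)
f10 (814 GB) → disk 7 (remaining 186 GB)
7 disks × 1000 GB = 7000 GB; used 5991 GB; unused 1009 GB.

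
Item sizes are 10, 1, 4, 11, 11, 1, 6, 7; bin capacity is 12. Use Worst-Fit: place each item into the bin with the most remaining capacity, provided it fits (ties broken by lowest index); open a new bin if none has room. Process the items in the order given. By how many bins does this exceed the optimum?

Worst-Fit: [10,1] [4,1,6] [11] [11] [7] → 5 bins.
Total size 51; any packing needs at least ⌈51/12⌉ = 5 bins.
So 5 is already optimal.

0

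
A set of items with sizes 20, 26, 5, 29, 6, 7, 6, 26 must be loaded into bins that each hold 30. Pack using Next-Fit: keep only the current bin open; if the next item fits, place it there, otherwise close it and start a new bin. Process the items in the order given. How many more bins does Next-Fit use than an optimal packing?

Next-Fit: [20] [26] [5] [29] [6,7,6] [26] → 6 bins.
Total size 125; any packing needs at least ⌈125/30⌉ = 5 bins.
An optimal packing achieves that bound: [29] [26] [26] [20,7] [6,6,5] → 5 bins.
Excess: 6 − 5 = 1.

1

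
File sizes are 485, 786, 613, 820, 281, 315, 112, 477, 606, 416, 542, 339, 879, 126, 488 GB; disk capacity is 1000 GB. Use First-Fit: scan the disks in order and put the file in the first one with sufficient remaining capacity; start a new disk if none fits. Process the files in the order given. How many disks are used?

9 disks

disk 1: place 485 GB, 515 GB left
disk 2: place 786 GB, 214 GB left
disk 3: place 613 GB, 387 GB left
disk 4: place 820 GB, 180 GB left
disk 1: place 281 GB, 234 GB left
disk 3: place 315 GB, 72 GB left
disk 1: place 112 GB, 122 GB left
disk 5: place 477 GB, 523 GB left
disk 6: place 606 GB, 394 GB left
disk 5: place 416 GB, 107 GB left
disk 7: place 542 GB, 458 GB left
disk 6: place 339 GB, 55 GB left
disk 8: place 879 GB, 121 GB left
disk 2: place 126 GB, 88 GB left
disk 9: place 488 GB, 512 GB left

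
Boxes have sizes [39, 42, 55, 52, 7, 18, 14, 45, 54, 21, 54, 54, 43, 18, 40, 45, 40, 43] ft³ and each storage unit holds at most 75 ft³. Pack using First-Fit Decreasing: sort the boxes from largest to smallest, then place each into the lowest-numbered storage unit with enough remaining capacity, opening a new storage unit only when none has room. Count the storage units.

13

Sorted descending: 55, 54, 54, 54, 52, 45, 45, 43, 43, 42, 40, 40, 39, 21, 18, 18, 14, 7.
55 ft³ → storage unit 1 (remaining 20 ft³)
54 ft³ → storage unit 2 (remaining 21 ft³)
54 ft³ → storage unit 3 (remaining 21 ft³)
54 ft³ → storage unit 4 (remaining 21 ft³)
52 ft³ → storage unit 5 (remaining 23 ft³)
45 ft³ → storage unit 6 (remaining 30 ft³)
45 ft³ → storage unit 7 (remaining 30 ft³)
43 ft³ → storage unit 8 (remaining 32 ft³)
43 ft³ → storage unit 9 (remaining 32 ft³)
42 ft³ → storage unit 10 (remaining 33 ft³)
40 ft³ → storage unit 11 (remaining 35 ft³)
40 ft³ → storage unit 12 (remaining 35 ft³)
39 ft³ → storage unit 13 (remaining 36 ft³)
21 ft³ → storage unit 2 (remaining 0 ft³)
18 ft³ → storage unit 1 (remaining 2 ft³)
18 ft³ → storage unit 3 (remaining 3 ft³)
14 ft³ → storage unit 4 (remaining 7 ft³)
7 ft³ → storage unit 4 (remaining 0 ft³)
Final storage units: [55,18] [54,21] [54,18] [54,14,7] [52] [45] [45] [43] [43] [42] [40] [40] [39].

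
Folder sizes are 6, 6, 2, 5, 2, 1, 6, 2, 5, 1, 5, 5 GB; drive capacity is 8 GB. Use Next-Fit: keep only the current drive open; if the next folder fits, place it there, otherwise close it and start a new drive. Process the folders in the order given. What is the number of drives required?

drive 1: place 6 GB, 2 GB left
drive 2: place 6 GB, 2 GB left
drive 2: place 2 GB, 0 GB left
drive 3: place 5 GB, 3 GB left
drive 3: place 2 GB, 1 GB left
drive 3: place 1 GB, 0 GB left
drive 4: place 6 GB, 2 GB left
drive 4: place 2 GB, 0 GB left
drive 5: place 5 GB, 3 GB left
drive 5: place 1 GB, 2 GB left
drive 6: place 5 GB, 3 GB left
drive 7: place 5 GB, 3 GB left
Final drives: [6] [6,2] [5,2,1] [6,2] [5,1] [5] [5].

7 drives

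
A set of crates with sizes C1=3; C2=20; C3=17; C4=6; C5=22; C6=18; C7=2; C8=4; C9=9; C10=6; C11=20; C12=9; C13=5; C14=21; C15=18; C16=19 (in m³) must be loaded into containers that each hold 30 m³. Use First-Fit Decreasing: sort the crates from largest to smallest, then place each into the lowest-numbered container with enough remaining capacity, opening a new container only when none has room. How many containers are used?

8

Sorted descending: 22, 21, 20, 20, 19, 18, 18, 17, 9, 9, 6, 6, 5, 4, 3, 2.
Put 22 m³ in container 1; 8 m³ remain.
Put 21 m³ in container 2; 9 m³ remain.
Put 20 m³ in container 3; 10 m³ remain.
Put 20 m³ in container 4; 10 m³ remain.
Put 19 m³ in container 5; 11 m³ remain.
Put 18 m³ in container 6; 12 m³ remain.
Put 18 m³ in container 7; 12 m³ remain.
Put 17 m³ in container 8; 13 m³ remain.
Put 9 m³ in container 2; 0 m³ remain.
Put 9 m³ in container 3; 1 m³ remain.
Put 6 m³ in container 1; 2 m³ remain.
Put 6 m³ in container 4; 4 m³ remain.
Put 5 m³ in container 5; 6 m³ remain.
Put 4 m³ in container 4; 0 m³ remain.
Put 3 m³ in container 5; 3 m³ remain.
Put 2 m³ in container 1; 0 m³ remain.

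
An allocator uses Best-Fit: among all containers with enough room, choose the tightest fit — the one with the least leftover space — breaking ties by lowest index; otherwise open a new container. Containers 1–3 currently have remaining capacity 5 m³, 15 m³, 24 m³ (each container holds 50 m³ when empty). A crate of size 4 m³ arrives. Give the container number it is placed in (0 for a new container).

Containers with room: container 1 (5 m³), container 2 (15 m³), container 3 (24 m³).
Tightest fit is container 1 with 5 m³ free.

1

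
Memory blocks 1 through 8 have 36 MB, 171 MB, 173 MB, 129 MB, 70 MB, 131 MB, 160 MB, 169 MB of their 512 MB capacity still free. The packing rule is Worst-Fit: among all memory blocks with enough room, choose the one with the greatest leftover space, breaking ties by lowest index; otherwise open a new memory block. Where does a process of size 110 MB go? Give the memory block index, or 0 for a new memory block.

Memory blocks with room: memory block 2 (171 MB), memory block 3 (173 MB), memory block 4 (129 MB), memory block 6 (131 MB), memory block 7 (160 MB), memory block 8 (169 MB).
Most room is memory block 3 with 173 MB free.

3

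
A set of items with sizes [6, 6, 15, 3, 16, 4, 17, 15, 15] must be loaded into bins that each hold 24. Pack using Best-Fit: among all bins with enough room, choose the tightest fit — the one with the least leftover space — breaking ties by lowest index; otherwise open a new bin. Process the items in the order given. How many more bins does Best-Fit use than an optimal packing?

Best-Fit: [6,6] [15,3,4] [16] [17] [15] [15] → 6 bins.
Total size 97; any packing needs at least ⌈97/24⌉ = 5 bins.
An optimal packing achieves that bound: [17,6] [16,6] [15,4,3] [15] [15] → 5 bins.
Excess: 6 − 5 = 1.

1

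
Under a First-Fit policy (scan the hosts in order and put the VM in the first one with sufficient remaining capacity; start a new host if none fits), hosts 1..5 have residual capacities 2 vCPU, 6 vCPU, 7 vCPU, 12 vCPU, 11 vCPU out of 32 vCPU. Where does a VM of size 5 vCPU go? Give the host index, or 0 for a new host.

Hosts with room: host 2 (6 vCPU), host 3 (7 vCPU), host 4 (12 vCPU), host 5 (11 vCPU).
The first with room is host 2.

2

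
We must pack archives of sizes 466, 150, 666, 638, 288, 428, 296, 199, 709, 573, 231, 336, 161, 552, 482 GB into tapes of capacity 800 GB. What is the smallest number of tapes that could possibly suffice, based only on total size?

8

Total size = 466 + 150 + 666 + 638 + 288 + 428 + 296 + 199 + 709 + 573 + 231 + 336 + 161 + 552 + 482 = 6175 GB.
⌈6175 / 800⌉ = 8.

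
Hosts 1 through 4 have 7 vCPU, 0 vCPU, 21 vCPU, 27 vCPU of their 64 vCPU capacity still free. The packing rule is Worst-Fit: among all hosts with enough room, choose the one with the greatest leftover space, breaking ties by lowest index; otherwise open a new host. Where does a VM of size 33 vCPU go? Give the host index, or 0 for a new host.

0

No host has ≥ 33 vCPU free, so a new host is opened.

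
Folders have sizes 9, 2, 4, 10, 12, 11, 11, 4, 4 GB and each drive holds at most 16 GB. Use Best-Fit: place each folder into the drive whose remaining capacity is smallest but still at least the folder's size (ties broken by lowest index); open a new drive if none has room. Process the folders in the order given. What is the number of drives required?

5 drives

drive 1: place 9 GB, 7 GB left
drive 1: place 2 GB, 5 GB left
drive 1: place 4 GB, 1 GB left
drive 2: place 10 GB, 6 GB left
drive 3: place 12 GB, 4 GB left
drive 4: place 11 GB, 5 GB left
drive 5: place 11 GB, 5 GB left
drive 3: place 4 GB, 0 GB left
drive 4: place 4 GB, 1 GB left
Final drives: [9,2,4] [10] [12,4] [11,4] [11].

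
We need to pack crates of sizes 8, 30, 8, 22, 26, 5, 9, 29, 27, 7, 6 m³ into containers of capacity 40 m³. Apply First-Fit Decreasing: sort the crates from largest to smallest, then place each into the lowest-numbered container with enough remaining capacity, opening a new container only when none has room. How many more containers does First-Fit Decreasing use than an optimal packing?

0

First-Fit Decreasing: [30,9] [29,8] [27,8,5] [26,7,6] [22] → 5 containers.
Total size 177 m³; any packing needs at least ⌈177/40⌉ = 5 containers.
So 5 is already optimal.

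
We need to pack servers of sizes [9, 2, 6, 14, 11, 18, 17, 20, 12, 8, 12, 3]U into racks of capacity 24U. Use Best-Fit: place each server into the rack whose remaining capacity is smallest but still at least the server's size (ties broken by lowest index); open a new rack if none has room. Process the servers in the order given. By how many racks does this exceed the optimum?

1

Best-Fit: [9,2,6] [14,8] [11,12] [18] [17] [20,3] [12] → 7 racks.
Total size 132U; any packing needs at least ⌈132/24⌉ = 6 racks.
An optimal packing achieves that bound: [20,3] [18,6] [17,2] [14,9] [12,12] [11,8] → 6 racks.
Excess: 7 − 6 = 1.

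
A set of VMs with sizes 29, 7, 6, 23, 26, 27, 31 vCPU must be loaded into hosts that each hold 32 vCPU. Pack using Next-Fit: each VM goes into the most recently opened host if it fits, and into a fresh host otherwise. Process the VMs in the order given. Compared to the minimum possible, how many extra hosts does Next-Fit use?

1

Next-Fit: [29] [7,6] [23] [26] [27] [31] → 6 hosts.
Total size 149 vCPU; any packing needs at least ⌈149/32⌉ = 5 hosts.
An optimal packing achieves that bound: [31] [29] [27] [26,6] [23,7] → 5 hosts.
Excess: 6 − 5 = 1.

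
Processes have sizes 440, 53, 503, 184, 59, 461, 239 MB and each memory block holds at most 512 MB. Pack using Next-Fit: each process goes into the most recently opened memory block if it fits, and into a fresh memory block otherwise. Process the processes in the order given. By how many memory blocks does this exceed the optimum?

1

Next-Fit: [440,53] [503] [184,59] [461] [239] → 5 memory blocks.
Total size 1939 MB; any packing needs at least ⌈1939/512⌉ = 4 memory blocks.
An optimal packing achieves that bound: [503] [461] [440,59] [239,184,53] → 4 memory blocks.
Excess: 5 − 4 = 1.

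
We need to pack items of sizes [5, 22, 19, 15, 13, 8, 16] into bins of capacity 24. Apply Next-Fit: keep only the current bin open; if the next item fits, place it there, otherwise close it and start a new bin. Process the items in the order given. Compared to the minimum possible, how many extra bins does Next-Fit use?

1

Next-Fit: [5] [22] [19] [15] [13,8] [16] → 6 bins.
Total size 98; any packing needs at least ⌈98/24⌉ = 5 bins.
An optimal packing achieves that bound: [22] [19,5] [16,8] [15] [13] → 5 bins.
Excess: 6 − 5 = 1.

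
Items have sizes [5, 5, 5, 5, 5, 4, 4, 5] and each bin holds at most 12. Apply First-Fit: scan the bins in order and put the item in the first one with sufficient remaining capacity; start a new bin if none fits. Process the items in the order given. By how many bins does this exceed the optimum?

First-Fit: [5,5] [5,5] [5,4] [4,5] → 4 bins.
Total size 38; any packing needs at least ⌈38/12⌉ = 4 bins.
So 4 is already optimal.

0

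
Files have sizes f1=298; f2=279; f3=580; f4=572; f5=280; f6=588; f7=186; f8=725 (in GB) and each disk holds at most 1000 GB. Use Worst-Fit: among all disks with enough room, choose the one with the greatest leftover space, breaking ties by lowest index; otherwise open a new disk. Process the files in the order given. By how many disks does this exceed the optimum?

1

Worst-Fit: [298,279,186] [580] [572,280] [588] [725] → 5 disks.
Total size 3508 GB; any packing needs at least ⌈3508/1000⌉ = 4 disks.
An optimal packing achieves that bound: [725,186] [588,298] [580,280] [572,279] → 4 disks.
Excess: 5 − 4 = 1.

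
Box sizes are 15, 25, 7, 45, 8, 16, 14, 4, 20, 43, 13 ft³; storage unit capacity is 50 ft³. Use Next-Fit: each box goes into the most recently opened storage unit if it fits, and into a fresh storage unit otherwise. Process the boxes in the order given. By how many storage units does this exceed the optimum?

1

Next-Fit: [15,25,7] [45] [8,16,14,4] [20] [43] [13] → 6 storage units.
Total size 210 ft³; any packing needs at least ⌈210/50⌉ = 5 storage units.
An optimal packing achieves that bound: [45,4] [43,7] [25,20] [16,15,14] [13,8] → 5 storage units.
Excess: 6 − 5 = 1.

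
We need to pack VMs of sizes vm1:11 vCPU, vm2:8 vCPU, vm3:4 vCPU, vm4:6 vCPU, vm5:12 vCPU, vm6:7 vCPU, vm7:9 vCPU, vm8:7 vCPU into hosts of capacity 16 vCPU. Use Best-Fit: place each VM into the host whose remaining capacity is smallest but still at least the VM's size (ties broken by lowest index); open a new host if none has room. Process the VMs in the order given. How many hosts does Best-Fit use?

vm1 (11 vCPU) → host 1 (remaining 5 vCPU)
vm2 (8 vCPU) → host 2 (remaining 8 vCPU)
vm3 (4 vCPU) → host 1 (remaining 1 vCPU)
vm4 (6 vCPU) → host 2 (remaining 2 vCPU)
vm5 (12 vCPU) → host 3 (remaining 4 vCPU)
vm6 (7 vCPU) → host 4 (remaining 9 vCPU)
vm7 (9 vCPU) → host 4 (remaining 0 vCPU)
vm8 (7 vCPU) → host 5 (remaining 9 vCPU)

5 hosts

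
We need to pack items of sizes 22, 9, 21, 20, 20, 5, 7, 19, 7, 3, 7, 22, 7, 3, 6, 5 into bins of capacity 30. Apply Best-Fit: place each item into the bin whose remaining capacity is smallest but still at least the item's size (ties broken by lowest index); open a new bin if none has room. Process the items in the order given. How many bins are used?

7 bins

Put 22 in bin 1; 8 remain.
Put 9 in bin 2; 21 remain.
Put 21 in bin 2; 0 remain.
Put 20 in bin 3; 10 remain.
Put 20 in bin 4; 10 remain.
Put 5 in bin 1; 3 remain.
Put 7 in bin 3; 3 remain.
Put 19 in bin 5; 11 remain.
Put 7 in bin 4; 3 remain.
Put 3 in bin 1; 0 remain.
Put 7 in bin 5; 4 remain.
Put 22 in bin 6; 8 remain.
Put 7 in bin 6; 1 remain.
Put 3 in bin 3; 0 remain.
Put 6 in bin 7; 24 remain.
Put 5 in bin 7; 19 remain.
Final bins: [22,5,3] [9,21] [20,7,3] [20,7] [19,7] [22,7] [6,5].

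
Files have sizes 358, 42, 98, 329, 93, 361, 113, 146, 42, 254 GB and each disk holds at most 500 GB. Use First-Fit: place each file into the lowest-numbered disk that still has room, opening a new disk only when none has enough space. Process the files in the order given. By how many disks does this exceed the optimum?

0

First-Fit: [358,42,98] [329,93,42] [361,113] [146,254] → 4 disks.
Total size 1836 GB; any packing needs at least ⌈1836/500⌉ = 4 disks.
So 4 is already optimal.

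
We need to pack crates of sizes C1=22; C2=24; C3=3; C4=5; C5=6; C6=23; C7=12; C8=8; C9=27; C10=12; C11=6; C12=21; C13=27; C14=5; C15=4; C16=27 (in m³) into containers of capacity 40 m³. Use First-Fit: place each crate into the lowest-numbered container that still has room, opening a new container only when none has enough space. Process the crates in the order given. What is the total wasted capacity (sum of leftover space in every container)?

48

C1 (22 m³) → container 1 (remaining 18 m³)
C2 (24 m³) → container 2 (remaining 16 m³)
C3 (3 m³) → container 1 (remaining 15 m³)
C4 (5 m³) → container 1 (remaining 10 m³)
C5 (6 m³) → container 1 (remaining 4 m³)
C6 (23 m³) → container 3 (remaining 17 m³)
C7 (12 m³) → container 2 (remaining 4 m³)
C8 (8 m³) → container 3 (remaining 9 m³)
C9 (27 m³) → container 4 (remaining 13 m³)
C10 (12 m³) → container 4 (remaining 1 m³)
C11 (6 m³) → container 3 (remaining 3 m³)
C12 (21 m³) → container 5 (remaining 19 m³)
C13 (27 m³) → container 6 (remaining 13 m³)
C14 (5 m³) → container 5 (remaining 14 m³)
C15 (4 m³) → container 1 (remaining 0 m³)
C16 (27 m³) → container 7 (remaining 13 m³)
7 containers × 40 m³ = 280 m³; used 232 m³; unused 48 m³.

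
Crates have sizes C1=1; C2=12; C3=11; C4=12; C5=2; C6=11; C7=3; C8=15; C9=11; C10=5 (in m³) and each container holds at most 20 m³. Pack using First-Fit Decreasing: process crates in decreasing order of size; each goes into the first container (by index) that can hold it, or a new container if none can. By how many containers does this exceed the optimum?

0

First-Fit Decreasing: [15,5] [12,3,2,1] [12] [11] [11] [11] → 6 containers.
6 crates exceed 10 m³ (half the capacity), and no two of those can share a container, so at least 6 containers are needed.
So 6 is already optimal.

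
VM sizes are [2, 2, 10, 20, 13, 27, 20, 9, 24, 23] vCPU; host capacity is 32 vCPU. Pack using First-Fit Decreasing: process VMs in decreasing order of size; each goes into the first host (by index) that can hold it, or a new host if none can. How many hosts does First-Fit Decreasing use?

Sorted descending: 27, 24, 23, 20, 20, 13, 10, 9, 2, 2.
Put 27 vCPU in host 1; 5 vCPU remain.
Put 24 vCPU in host 2; 8 vCPU remain.
Put 23 vCPU in host 3; 9 vCPU remain.
Put 20 vCPU in host 4; 12 vCPU remain.
Put 20 vCPU in host 5; 12 vCPU remain.
Put 13 vCPU in host 6; 19 vCPU remain.
Put 10 vCPU in host 4; 2 vCPU remain.
Put 9 vCPU in host 3; 0 vCPU remain.
Put 2 vCPU in host 1; 3 vCPU remain.
Put 2 vCPU in host 1; 1 vCPU remain.
Final hosts: [27,2,2] [24] [23,9] [20,10] [20] [13].

6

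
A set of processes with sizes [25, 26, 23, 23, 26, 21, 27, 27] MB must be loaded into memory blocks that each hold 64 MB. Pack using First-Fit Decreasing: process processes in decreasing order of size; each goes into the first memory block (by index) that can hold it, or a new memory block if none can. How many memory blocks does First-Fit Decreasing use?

4 memory blocks

Sorted descending: 27, 27, 26, 26, 25, 23, 23, 21.
memory block 1: place 27 MB, 37 MB left
memory block 1: place 27 MB, 10 MB left
memory block 2: place 26 MB, 38 MB left
memory block 2: place 26 MB, 12 MB left
memory block 3: place 25 MB, 39 MB left
memory block 3: place 23 MB, 16 MB left
memory block 4: place 23 MB, 41 MB left
memory block 4: place 21 MB, 20 MB left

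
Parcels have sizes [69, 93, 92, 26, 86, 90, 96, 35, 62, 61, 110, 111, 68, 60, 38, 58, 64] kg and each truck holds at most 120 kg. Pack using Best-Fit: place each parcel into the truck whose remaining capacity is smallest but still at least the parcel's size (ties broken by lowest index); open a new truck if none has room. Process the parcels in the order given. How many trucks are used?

69 kg → truck 1 (remaining 51 kg)
93 kg → truck 2 (remaining 27 kg)
92 kg → truck 3 (remaining 28 kg)
26 kg → truck 2 (remaining 1 kg)
86 kg → truck 4 (remaining 34 kg)
90 kg → truck 5 (remaining 30 kg)
96 kg → truck 6 (remaining 24 kg)
35 kg → truck 1 (remaining 16 kg)
62 kg → truck 7 (remaining 58 kg)
61 kg → truck 8 (remaining 59 kg)
110 kg → truck 9 (remaining 10 kg)
111 kg → truck 10 (remaining 9 kg)
68 kg → truck 11 (remaining 52 kg)
60 kg → truck 12 (remaining 60 kg)
38 kg → truck 11 (remaining 14 kg)
58 kg → truck 7 (remaining 0 kg)
64 kg → truck 13 (remaining 56 kg)

13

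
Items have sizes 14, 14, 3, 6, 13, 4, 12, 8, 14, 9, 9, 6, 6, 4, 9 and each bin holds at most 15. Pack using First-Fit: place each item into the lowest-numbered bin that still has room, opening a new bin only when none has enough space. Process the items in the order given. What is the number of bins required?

bin 1: place 14, 1 left
bin 2: place 14, 1 left
bin 3: place 3, 12 left
bin 3: place 6, 6 left
bin 4: place 13, 2 left
bin 3: place 4, 2 left
bin 5: place 12, 3 left
bin 6: place 8, 7 left
bin 7: place 14, 1 left
bin 8: place 9, 6 left
bin 9: place 9, 6 left
bin 6: place 6, 1 left
bin 8: place 6, 0 left
bin 9: place 4, 2 left
bin 10: place 9, 6 left
Final bins: [14] [14] [3,6,4] [13] [12] [8,6] [14] [9,6] [9,4] [9].

10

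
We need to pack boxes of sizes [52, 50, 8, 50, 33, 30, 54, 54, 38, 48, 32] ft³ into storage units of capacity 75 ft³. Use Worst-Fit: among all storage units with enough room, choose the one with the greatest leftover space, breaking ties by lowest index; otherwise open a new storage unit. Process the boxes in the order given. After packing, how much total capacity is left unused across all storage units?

151

Put 52 ft³ in storage unit 1; 23 ft³ remain.
Put 50 ft³ in storage unit 2; 25 ft³ remain.
Put 8 ft³ in storage unit 2; 17 ft³ remain.
Put 50 ft³ in storage unit 3; 25 ft³ remain.
Put 33 ft³ in storage unit 4; 42 ft³ remain.
Put 30 ft³ in storage unit 4; 12 ft³ remain.
Put 54 ft³ in storage unit 5; 21 ft³ remain.
Put 54 ft³ in storage unit 6; 21 ft³ remain.
Put 38 ft³ in storage unit 7; 37 ft³ remain.
Put 48 ft³ in storage unit 8; 27 ft³ remain.
Put 32 ft³ in storage unit 7; 5 ft³ remain.
8 storage units × 75 ft³ = 600 ft³; used 449 ft³; unused 151 ft³.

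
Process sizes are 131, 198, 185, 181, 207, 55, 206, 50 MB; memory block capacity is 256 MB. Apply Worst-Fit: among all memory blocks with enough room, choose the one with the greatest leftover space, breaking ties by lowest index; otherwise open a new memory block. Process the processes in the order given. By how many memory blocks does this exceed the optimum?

Worst-Fit: [131,55] [198] [185] [181,50] [207] [206] → 6 memory blocks.
6 processes exceed 128 MB (half the capacity), and no two of those can share a memory block, so at least 6 memory blocks are needed.
So 6 is already optimal.

0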